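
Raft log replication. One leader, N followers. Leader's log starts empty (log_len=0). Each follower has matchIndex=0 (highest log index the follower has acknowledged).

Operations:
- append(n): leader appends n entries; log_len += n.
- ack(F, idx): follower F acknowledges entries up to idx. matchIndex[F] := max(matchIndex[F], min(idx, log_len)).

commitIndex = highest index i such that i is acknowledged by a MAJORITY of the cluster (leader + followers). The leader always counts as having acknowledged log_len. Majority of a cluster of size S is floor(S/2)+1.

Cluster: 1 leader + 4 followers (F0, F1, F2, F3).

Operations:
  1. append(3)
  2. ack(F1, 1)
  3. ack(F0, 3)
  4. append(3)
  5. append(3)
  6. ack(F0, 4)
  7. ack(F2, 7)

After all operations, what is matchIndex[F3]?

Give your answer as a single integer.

Op 1: append 3 -> log_len=3
Op 2: F1 acks idx 1 -> match: F0=0 F1=1 F2=0 F3=0; commitIndex=0
Op 3: F0 acks idx 3 -> match: F0=3 F1=1 F2=0 F3=0; commitIndex=1
Op 4: append 3 -> log_len=6
Op 5: append 3 -> log_len=9
Op 6: F0 acks idx 4 -> match: F0=4 F1=1 F2=0 F3=0; commitIndex=1
Op 7: F2 acks idx 7 -> match: F0=4 F1=1 F2=7 F3=0; commitIndex=4

Answer: 0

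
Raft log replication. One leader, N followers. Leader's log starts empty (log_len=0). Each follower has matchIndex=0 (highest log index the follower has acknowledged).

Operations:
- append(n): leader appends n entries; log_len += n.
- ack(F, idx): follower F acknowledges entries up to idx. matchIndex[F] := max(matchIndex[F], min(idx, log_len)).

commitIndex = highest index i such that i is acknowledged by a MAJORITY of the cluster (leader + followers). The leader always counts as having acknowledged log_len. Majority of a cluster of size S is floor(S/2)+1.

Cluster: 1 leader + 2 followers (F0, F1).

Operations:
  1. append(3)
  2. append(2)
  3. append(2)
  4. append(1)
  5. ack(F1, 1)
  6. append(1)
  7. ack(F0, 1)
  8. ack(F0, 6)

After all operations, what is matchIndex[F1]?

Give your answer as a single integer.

Answer: 1

Derivation:
Op 1: append 3 -> log_len=3
Op 2: append 2 -> log_len=5
Op 3: append 2 -> log_len=7
Op 4: append 1 -> log_len=8
Op 5: F1 acks idx 1 -> match: F0=0 F1=1; commitIndex=1
Op 6: append 1 -> log_len=9
Op 7: F0 acks idx 1 -> match: F0=1 F1=1; commitIndex=1
Op 8: F0 acks idx 6 -> match: F0=6 F1=1; commitIndex=6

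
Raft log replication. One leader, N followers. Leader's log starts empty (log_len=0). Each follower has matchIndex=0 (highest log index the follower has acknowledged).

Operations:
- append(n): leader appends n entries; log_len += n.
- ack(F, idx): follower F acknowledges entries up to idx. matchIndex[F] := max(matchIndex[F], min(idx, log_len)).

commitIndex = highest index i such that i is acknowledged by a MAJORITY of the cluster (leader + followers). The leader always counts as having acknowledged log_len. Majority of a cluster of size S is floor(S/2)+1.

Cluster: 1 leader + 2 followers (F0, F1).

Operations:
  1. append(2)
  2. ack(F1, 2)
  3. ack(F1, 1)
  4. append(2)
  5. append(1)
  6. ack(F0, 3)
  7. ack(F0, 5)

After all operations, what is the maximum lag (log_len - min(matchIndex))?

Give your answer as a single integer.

Op 1: append 2 -> log_len=2
Op 2: F1 acks idx 2 -> match: F0=0 F1=2; commitIndex=2
Op 3: F1 acks idx 1 -> match: F0=0 F1=2; commitIndex=2
Op 4: append 2 -> log_len=4
Op 5: append 1 -> log_len=5
Op 6: F0 acks idx 3 -> match: F0=3 F1=2; commitIndex=3
Op 7: F0 acks idx 5 -> match: F0=5 F1=2; commitIndex=5

Answer: 3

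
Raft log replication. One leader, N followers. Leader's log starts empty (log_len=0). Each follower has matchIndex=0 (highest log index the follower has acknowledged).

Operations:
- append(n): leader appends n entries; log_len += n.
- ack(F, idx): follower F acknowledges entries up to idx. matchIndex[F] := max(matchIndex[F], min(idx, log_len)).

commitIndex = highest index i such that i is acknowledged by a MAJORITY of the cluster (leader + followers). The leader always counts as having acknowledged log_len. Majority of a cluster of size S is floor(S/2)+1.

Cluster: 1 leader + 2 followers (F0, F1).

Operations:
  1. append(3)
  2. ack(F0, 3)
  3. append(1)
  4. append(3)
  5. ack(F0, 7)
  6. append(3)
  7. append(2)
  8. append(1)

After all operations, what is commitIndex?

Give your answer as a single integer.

Op 1: append 3 -> log_len=3
Op 2: F0 acks idx 3 -> match: F0=3 F1=0; commitIndex=3
Op 3: append 1 -> log_len=4
Op 4: append 3 -> log_len=7
Op 5: F0 acks idx 7 -> match: F0=7 F1=0; commitIndex=7
Op 6: append 3 -> log_len=10
Op 7: append 2 -> log_len=12
Op 8: append 1 -> log_len=13

Answer: 7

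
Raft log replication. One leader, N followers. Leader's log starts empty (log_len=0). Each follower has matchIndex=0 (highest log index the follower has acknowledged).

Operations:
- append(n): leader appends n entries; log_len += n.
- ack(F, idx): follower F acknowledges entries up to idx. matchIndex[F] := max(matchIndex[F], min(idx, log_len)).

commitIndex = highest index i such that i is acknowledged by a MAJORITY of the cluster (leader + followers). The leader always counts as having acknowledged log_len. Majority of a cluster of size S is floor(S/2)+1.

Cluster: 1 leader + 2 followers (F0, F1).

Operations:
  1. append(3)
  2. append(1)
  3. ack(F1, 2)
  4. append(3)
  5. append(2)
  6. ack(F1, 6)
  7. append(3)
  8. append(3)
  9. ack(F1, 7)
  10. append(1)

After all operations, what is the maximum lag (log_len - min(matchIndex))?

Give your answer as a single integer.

Answer: 16

Derivation:
Op 1: append 3 -> log_len=3
Op 2: append 1 -> log_len=4
Op 3: F1 acks idx 2 -> match: F0=0 F1=2; commitIndex=2
Op 4: append 3 -> log_len=7
Op 5: append 2 -> log_len=9
Op 6: F1 acks idx 6 -> match: F0=0 F1=6; commitIndex=6
Op 7: append 3 -> log_len=12
Op 8: append 3 -> log_len=15
Op 9: F1 acks idx 7 -> match: F0=0 F1=7; commitIndex=7
Op 10: append 1 -> log_len=16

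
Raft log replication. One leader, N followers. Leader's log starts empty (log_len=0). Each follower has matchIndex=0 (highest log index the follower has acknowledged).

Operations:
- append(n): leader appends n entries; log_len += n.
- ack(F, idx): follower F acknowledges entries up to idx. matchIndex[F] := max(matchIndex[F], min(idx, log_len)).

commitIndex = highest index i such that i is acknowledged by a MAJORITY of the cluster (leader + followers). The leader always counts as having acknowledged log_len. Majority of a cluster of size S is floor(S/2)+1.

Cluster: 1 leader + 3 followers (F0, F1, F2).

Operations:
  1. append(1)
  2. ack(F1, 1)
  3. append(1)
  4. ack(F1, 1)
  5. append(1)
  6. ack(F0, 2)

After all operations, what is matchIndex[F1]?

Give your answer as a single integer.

Op 1: append 1 -> log_len=1
Op 2: F1 acks idx 1 -> match: F0=0 F1=1 F2=0; commitIndex=0
Op 3: append 1 -> log_len=2
Op 4: F1 acks idx 1 -> match: F0=0 F1=1 F2=0; commitIndex=0
Op 5: append 1 -> log_len=3
Op 6: F0 acks idx 2 -> match: F0=2 F1=1 F2=0; commitIndex=1

Answer: 1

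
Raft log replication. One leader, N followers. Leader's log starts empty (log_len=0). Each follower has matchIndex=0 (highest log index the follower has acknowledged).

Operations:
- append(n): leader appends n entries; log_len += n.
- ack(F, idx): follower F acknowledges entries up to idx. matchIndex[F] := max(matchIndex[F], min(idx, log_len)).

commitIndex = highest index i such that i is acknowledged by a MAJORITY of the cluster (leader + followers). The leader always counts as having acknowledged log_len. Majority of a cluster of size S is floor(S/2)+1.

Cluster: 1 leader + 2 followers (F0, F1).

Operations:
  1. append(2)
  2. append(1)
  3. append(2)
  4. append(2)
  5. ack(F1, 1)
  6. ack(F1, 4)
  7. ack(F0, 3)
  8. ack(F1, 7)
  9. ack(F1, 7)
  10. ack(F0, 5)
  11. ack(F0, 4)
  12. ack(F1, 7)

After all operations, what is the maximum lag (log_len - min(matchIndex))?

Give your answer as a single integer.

Answer: 2

Derivation:
Op 1: append 2 -> log_len=2
Op 2: append 1 -> log_len=3
Op 3: append 2 -> log_len=5
Op 4: append 2 -> log_len=7
Op 5: F1 acks idx 1 -> match: F0=0 F1=1; commitIndex=1
Op 6: F1 acks idx 4 -> match: F0=0 F1=4; commitIndex=4
Op 7: F0 acks idx 3 -> match: F0=3 F1=4; commitIndex=4
Op 8: F1 acks idx 7 -> match: F0=3 F1=7; commitIndex=7
Op 9: F1 acks idx 7 -> match: F0=3 F1=7; commitIndex=7
Op 10: F0 acks idx 5 -> match: F0=5 F1=7; commitIndex=7
Op 11: F0 acks idx 4 -> match: F0=5 F1=7; commitIndex=7
Op 12: F1 acks idx 7 -> match: F0=5 F1=7; commitIndex=7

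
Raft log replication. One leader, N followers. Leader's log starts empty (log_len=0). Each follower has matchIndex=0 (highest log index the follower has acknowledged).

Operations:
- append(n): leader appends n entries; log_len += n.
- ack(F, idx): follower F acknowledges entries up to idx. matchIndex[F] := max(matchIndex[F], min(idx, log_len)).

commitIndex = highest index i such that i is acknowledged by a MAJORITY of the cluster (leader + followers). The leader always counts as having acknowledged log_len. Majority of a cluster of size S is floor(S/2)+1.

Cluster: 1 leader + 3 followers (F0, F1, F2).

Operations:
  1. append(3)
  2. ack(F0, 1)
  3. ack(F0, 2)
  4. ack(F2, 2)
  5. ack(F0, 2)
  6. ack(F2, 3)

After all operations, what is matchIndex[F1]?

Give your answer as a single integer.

Op 1: append 3 -> log_len=3
Op 2: F0 acks idx 1 -> match: F0=1 F1=0 F2=0; commitIndex=0
Op 3: F0 acks idx 2 -> match: F0=2 F1=0 F2=0; commitIndex=0
Op 4: F2 acks idx 2 -> match: F0=2 F1=0 F2=2; commitIndex=2
Op 5: F0 acks idx 2 -> match: F0=2 F1=0 F2=2; commitIndex=2
Op 6: F2 acks idx 3 -> match: F0=2 F1=0 F2=3; commitIndex=2

Answer: 0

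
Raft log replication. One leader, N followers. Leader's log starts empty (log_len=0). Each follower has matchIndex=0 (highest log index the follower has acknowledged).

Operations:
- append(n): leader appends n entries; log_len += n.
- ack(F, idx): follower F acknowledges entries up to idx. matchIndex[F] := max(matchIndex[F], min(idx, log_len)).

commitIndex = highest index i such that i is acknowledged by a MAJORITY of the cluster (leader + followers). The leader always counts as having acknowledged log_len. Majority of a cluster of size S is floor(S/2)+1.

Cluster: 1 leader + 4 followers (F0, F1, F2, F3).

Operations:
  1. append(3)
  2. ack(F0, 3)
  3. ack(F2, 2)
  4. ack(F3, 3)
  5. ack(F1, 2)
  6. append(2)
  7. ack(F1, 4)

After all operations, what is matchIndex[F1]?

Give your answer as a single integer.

Op 1: append 3 -> log_len=3
Op 2: F0 acks idx 3 -> match: F0=3 F1=0 F2=0 F3=0; commitIndex=0
Op 3: F2 acks idx 2 -> match: F0=3 F1=0 F2=2 F3=0; commitIndex=2
Op 4: F3 acks idx 3 -> match: F0=3 F1=0 F2=2 F3=3; commitIndex=3
Op 5: F1 acks idx 2 -> match: F0=3 F1=2 F2=2 F3=3; commitIndex=3
Op 6: append 2 -> log_len=5
Op 7: F1 acks idx 4 -> match: F0=3 F1=4 F2=2 F3=3; commitIndex=3

Answer: 4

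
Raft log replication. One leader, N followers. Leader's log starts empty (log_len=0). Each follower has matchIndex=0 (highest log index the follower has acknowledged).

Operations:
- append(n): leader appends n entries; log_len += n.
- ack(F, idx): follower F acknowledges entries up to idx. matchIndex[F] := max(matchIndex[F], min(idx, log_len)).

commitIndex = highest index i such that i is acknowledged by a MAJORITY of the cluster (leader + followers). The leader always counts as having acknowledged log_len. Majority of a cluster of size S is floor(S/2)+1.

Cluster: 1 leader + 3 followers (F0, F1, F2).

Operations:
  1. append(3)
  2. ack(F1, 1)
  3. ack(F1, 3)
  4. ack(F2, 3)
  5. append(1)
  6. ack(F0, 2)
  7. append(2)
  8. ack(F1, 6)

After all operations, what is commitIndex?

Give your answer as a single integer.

Op 1: append 3 -> log_len=3
Op 2: F1 acks idx 1 -> match: F0=0 F1=1 F2=0; commitIndex=0
Op 3: F1 acks idx 3 -> match: F0=0 F1=3 F2=0; commitIndex=0
Op 4: F2 acks idx 3 -> match: F0=0 F1=3 F2=3; commitIndex=3
Op 5: append 1 -> log_len=4
Op 6: F0 acks idx 2 -> match: F0=2 F1=3 F2=3; commitIndex=3
Op 7: append 2 -> log_len=6
Op 8: F1 acks idx 6 -> match: F0=2 F1=6 F2=3; commitIndex=3

Answer: 3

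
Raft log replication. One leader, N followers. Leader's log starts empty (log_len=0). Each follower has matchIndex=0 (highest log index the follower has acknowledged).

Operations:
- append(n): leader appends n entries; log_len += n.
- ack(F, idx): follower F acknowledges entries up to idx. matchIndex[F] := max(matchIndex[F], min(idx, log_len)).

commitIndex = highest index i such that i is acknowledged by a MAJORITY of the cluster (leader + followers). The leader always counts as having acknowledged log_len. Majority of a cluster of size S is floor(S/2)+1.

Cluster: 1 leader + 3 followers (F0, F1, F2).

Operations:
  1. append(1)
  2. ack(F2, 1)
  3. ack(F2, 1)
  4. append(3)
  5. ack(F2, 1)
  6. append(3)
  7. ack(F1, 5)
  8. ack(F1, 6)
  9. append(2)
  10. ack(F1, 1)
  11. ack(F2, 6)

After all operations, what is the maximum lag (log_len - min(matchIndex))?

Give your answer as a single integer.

Answer: 9

Derivation:
Op 1: append 1 -> log_len=1
Op 2: F2 acks idx 1 -> match: F0=0 F1=0 F2=1; commitIndex=0
Op 3: F2 acks idx 1 -> match: F0=0 F1=0 F2=1; commitIndex=0
Op 4: append 3 -> log_len=4
Op 5: F2 acks idx 1 -> match: F0=0 F1=0 F2=1; commitIndex=0
Op 6: append 3 -> log_len=7
Op 7: F1 acks idx 5 -> match: F0=0 F1=5 F2=1; commitIndex=1
Op 8: F1 acks idx 6 -> match: F0=0 F1=6 F2=1; commitIndex=1
Op 9: append 2 -> log_len=9
Op 10: F1 acks idx 1 -> match: F0=0 F1=6 F2=1; commitIndex=1
Op 11: F2 acks idx 6 -> match: F0=0 F1=6 F2=6; commitIndex=6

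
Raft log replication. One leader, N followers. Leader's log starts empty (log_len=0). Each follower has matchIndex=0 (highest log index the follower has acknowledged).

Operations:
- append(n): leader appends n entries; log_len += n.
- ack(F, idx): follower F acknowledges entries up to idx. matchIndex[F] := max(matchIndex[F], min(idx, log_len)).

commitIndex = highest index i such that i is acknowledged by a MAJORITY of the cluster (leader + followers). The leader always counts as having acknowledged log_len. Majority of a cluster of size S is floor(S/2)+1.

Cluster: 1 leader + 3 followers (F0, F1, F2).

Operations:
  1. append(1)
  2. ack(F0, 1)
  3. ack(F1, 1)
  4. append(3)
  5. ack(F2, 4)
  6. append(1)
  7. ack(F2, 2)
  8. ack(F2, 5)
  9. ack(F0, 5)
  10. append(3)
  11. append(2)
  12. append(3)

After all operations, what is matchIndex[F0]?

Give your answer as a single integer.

Op 1: append 1 -> log_len=1
Op 2: F0 acks idx 1 -> match: F0=1 F1=0 F2=0; commitIndex=0
Op 3: F1 acks idx 1 -> match: F0=1 F1=1 F2=0; commitIndex=1
Op 4: append 3 -> log_len=4
Op 5: F2 acks idx 4 -> match: F0=1 F1=1 F2=4; commitIndex=1
Op 6: append 1 -> log_len=5
Op 7: F2 acks idx 2 -> match: F0=1 F1=1 F2=4; commitIndex=1
Op 8: F2 acks idx 5 -> match: F0=1 F1=1 F2=5; commitIndex=1
Op 9: F0 acks idx 5 -> match: F0=5 F1=1 F2=5; commitIndex=5
Op 10: append 3 -> log_len=8
Op 11: append 2 -> log_len=10
Op 12: append 3 -> log_len=13

Answer: 5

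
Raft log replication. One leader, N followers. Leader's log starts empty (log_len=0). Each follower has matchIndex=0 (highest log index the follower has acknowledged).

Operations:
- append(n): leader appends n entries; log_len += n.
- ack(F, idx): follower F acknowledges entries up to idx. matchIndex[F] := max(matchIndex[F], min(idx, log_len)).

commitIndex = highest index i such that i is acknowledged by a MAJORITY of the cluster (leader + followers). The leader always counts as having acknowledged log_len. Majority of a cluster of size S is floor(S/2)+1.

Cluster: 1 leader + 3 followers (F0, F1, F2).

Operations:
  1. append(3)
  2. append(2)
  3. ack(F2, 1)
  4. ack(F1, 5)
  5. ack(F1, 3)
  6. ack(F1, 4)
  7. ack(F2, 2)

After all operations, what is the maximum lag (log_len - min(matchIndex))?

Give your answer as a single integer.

Answer: 5

Derivation:
Op 1: append 3 -> log_len=3
Op 2: append 2 -> log_len=5
Op 3: F2 acks idx 1 -> match: F0=0 F1=0 F2=1; commitIndex=0
Op 4: F1 acks idx 5 -> match: F0=0 F1=5 F2=1; commitIndex=1
Op 5: F1 acks idx 3 -> match: F0=0 F1=5 F2=1; commitIndex=1
Op 6: F1 acks idx 4 -> match: F0=0 F1=5 F2=1; commitIndex=1
Op 7: F2 acks idx 2 -> match: F0=0 F1=5 F2=2; commitIndex=2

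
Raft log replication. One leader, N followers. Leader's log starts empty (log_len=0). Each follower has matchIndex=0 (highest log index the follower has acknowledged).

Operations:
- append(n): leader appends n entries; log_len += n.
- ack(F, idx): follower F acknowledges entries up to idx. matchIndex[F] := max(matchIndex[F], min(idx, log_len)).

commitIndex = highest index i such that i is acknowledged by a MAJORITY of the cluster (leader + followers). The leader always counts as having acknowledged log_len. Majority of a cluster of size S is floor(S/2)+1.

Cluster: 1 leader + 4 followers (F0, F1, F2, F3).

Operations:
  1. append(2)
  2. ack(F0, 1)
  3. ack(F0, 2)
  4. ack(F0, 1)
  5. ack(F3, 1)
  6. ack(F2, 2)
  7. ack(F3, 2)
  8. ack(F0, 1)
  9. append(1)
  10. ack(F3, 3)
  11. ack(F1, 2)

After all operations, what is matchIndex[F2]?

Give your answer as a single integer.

Answer: 2

Derivation:
Op 1: append 2 -> log_len=2
Op 2: F0 acks idx 1 -> match: F0=1 F1=0 F2=0 F3=0; commitIndex=0
Op 3: F0 acks idx 2 -> match: F0=2 F1=0 F2=0 F3=0; commitIndex=0
Op 4: F0 acks idx 1 -> match: F0=2 F1=0 F2=0 F3=0; commitIndex=0
Op 5: F3 acks idx 1 -> match: F0=2 F1=0 F2=0 F3=1; commitIndex=1
Op 6: F2 acks idx 2 -> match: F0=2 F1=0 F2=2 F3=1; commitIndex=2
Op 7: F3 acks idx 2 -> match: F0=2 F1=0 F2=2 F3=2; commitIndex=2
Op 8: F0 acks idx 1 -> match: F0=2 F1=0 F2=2 F3=2; commitIndex=2
Op 9: append 1 -> log_len=3
Op 10: F3 acks idx 3 -> match: F0=2 F1=0 F2=2 F3=3; commitIndex=2
Op 11: F1 acks idx 2 -> match: F0=2 F1=2 F2=2 F3=3; commitIndex=2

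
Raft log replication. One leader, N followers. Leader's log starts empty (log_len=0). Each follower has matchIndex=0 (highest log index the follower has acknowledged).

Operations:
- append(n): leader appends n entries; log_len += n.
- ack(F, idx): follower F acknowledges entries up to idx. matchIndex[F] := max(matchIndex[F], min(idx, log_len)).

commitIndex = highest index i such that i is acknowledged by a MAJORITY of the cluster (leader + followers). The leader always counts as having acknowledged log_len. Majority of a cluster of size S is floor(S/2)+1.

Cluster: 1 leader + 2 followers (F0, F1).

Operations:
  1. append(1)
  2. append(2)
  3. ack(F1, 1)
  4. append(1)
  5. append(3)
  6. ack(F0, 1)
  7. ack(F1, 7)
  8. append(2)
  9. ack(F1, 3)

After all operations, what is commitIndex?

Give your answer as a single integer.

Op 1: append 1 -> log_len=1
Op 2: append 2 -> log_len=3
Op 3: F1 acks idx 1 -> match: F0=0 F1=1; commitIndex=1
Op 4: append 1 -> log_len=4
Op 5: append 3 -> log_len=7
Op 6: F0 acks idx 1 -> match: F0=1 F1=1; commitIndex=1
Op 7: F1 acks idx 7 -> match: F0=1 F1=7; commitIndex=7
Op 8: append 2 -> log_len=9
Op 9: F1 acks idx 3 -> match: F0=1 F1=7; commitIndex=7

Answer: 7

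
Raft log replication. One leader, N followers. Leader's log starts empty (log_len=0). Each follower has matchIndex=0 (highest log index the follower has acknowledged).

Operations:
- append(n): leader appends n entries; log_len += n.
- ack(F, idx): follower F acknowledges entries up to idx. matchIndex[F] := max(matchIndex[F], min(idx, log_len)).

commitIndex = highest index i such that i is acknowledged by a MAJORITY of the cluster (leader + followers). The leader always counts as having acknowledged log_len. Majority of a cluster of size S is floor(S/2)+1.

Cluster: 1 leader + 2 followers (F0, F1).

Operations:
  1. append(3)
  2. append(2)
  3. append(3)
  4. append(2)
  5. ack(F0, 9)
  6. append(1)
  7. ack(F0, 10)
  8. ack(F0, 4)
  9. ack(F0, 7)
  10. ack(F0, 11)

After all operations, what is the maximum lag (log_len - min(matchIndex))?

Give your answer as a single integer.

Op 1: append 3 -> log_len=3
Op 2: append 2 -> log_len=5
Op 3: append 3 -> log_len=8
Op 4: append 2 -> log_len=10
Op 5: F0 acks idx 9 -> match: F0=9 F1=0; commitIndex=9
Op 6: append 1 -> log_len=11
Op 7: F0 acks idx 10 -> match: F0=10 F1=0; commitIndex=10
Op 8: F0 acks idx 4 -> match: F0=10 F1=0; commitIndex=10
Op 9: F0 acks idx 7 -> match: F0=10 F1=0; commitIndex=10
Op 10: F0 acks idx 11 -> match: F0=11 F1=0; commitIndex=11

Answer: 11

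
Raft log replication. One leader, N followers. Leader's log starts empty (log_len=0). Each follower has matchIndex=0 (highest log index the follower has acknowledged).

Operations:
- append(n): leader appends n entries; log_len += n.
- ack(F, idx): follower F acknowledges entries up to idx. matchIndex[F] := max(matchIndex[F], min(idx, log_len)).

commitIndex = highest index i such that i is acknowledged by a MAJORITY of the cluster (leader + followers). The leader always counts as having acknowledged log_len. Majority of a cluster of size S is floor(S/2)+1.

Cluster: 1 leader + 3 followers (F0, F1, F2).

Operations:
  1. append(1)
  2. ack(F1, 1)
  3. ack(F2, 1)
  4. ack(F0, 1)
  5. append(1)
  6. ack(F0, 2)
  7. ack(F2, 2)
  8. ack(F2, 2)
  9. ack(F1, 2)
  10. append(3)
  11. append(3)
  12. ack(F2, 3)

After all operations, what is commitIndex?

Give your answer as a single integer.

Answer: 2

Derivation:
Op 1: append 1 -> log_len=1
Op 2: F1 acks idx 1 -> match: F0=0 F1=1 F2=0; commitIndex=0
Op 3: F2 acks idx 1 -> match: F0=0 F1=1 F2=1; commitIndex=1
Op 4: F0 acks idx 1 -> match: F0=1 F1=1 F2=1; commitIndex=1
Op 5: append 1 -> log_len=2
Op 6: F0 acks idx 2 -> match: F0=2 F1=1 F2=1; commitIndex=1
Op 7: F2 acks idx 2 -> match: F0=2 F1=1 F2=2; commitIndex=2
Op 8: F2 acks idx 2 -> match: F0=2 F1=1 F2=2; commitIndex=2
Op 9: F1 acks idx 2 -> match: F0=2 F1=2 F2=2; commitIndex=2
Op 10: append 3 -> log_len=5
Op 11: append 3 -> log_len=8
Op 12: F2 acks idx 3 -> match: F0=2 F1=2 F2=3; commitIndex=2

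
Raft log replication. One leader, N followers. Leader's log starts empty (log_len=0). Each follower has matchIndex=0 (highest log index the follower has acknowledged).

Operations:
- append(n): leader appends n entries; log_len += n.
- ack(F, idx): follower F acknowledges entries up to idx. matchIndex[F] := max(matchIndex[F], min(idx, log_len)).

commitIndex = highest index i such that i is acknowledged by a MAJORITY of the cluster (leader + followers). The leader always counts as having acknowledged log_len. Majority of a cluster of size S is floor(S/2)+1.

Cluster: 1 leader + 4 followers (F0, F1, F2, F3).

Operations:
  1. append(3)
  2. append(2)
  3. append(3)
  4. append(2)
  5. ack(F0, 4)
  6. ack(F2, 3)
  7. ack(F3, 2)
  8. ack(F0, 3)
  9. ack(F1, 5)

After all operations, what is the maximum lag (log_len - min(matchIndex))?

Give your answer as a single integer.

Op 1: append 3 -> log_len=3
Op 2: append 2 -> log_len=5
Op 3: append 3 -> log_len=8
Op 4: append 2 -> log_len=10
Op 5: F0 acks idx 4 -> match: F0=4 F1=0 F2=0 F3=0; commitIndex=0
Op 6: F2 acks idx 3 -> match: F0=4 F1=0 F2=3 F3=0; commitIndex=3
Op 7: F3 acks idx 2 -> match: F0=4 F1=0 F2=3 F3=2; commitIndex=3
Op 8: F0 acks idx 3 -> match: F0=4 F1=0 F2=3 F3=2; commitIndex=3
Op 9: F1 acks idx 5 -> match: F0=4 F1=5 F2=3 F3=2; commitIndex=4

Answer: 8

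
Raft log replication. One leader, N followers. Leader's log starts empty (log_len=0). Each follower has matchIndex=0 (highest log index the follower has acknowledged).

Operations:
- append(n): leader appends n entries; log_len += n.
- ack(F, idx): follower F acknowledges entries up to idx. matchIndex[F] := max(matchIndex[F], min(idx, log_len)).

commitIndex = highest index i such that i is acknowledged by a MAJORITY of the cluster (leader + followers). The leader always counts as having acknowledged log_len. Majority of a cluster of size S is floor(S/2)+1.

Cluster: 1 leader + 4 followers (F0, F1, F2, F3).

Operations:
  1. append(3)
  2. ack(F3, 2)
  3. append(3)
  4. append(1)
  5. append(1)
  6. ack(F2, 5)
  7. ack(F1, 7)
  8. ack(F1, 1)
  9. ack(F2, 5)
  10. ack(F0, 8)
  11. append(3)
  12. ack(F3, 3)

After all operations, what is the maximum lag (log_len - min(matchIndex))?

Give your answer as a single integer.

Op 1: append 3 -> log_len=3
Op 2: F3 acks idx 2 -> match: F0=0 F1=0 F2=0 F3=2; commitIndex=0
Op 3: append 3 -> log_len=6
Op 4: append 1 -> log_len=7
Op 5: append 1 -> log_len=8
Op 6: F2 acks idx 5 -> match: F0=0 F1=0 F2=5 F3=2; commitIndex=2
Op 7: F1 acks idx 7 -> match: F0=0 F1=7 F2=5 F3=2; commitIndex=5
Op 8: F1 acks idx 1 -> match: F0=0 F1=7 F2=5 F3=2; commitIndex=5
Op 9: F2 acks idx 5 -> match: F0=0 F1=7 F2=5 F3=2; commitIndex=5
Op 10: F0 acks idx 8 -> match: F0=8 F1=7 F2=5 F3=2; commitIndex=7
Op 11: append 3 -> log_len=11
Op 12: F3 acks idx 3 -> match: F0=8 F1=7 F2=5 F3=3; commitIndex=7

Answer: 8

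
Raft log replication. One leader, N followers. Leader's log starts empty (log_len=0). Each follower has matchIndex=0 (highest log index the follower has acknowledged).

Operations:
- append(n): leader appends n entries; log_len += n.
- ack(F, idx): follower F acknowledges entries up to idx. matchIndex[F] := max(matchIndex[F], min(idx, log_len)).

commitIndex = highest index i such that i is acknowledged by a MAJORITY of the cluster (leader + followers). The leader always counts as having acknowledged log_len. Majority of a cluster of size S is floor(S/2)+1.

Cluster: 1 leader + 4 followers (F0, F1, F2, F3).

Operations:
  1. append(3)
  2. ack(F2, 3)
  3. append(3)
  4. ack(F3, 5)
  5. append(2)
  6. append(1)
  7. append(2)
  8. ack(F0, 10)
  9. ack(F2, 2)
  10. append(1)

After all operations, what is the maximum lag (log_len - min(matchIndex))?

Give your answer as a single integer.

Answer: 12

Derivation:
Op 1: append 3 -> log_len=3
Op 2: F2 acks idx 3 -> match: F0=0 F1=0 F2=3 F3=0; commitIndex=0
Op 3: append 3 -> log_len=6
Op 4: F3 acks idx 5 -> match: F0=0 F1=0 F2=3 F3=5; commitIndex=3
Op 5: append 2 -> log_len=8
Op 6: append 1 -> log_len=9
Op 7: append 2 -> log_len=11
Op 8: F0 acks idx 10 -> match: F0=10 F1=0 F2=3 F3=5; commitIndex=5
Op 9: F2 acks idx 2 -> match: F0=10 F1=0 F2=3 F3=5; commitIndex=5
Op 10: append 1 -> log_len=12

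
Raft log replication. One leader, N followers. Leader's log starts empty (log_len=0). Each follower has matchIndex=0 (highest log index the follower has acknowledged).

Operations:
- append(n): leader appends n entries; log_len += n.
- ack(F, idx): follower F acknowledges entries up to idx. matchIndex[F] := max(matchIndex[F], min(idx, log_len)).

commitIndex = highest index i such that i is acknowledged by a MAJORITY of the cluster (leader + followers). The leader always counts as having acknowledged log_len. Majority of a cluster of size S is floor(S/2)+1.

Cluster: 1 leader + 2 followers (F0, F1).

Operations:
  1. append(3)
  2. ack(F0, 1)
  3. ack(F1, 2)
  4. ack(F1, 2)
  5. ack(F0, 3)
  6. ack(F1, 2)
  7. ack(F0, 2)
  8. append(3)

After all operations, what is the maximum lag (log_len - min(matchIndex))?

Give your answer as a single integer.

Answer: 4

Derivation:
Op 1: append 3 -> log_len=3
Op 2: F0 acks idx 1 -> match: F0=1 F1=0; commitIndex=1
Op 3: F1 acks idx 2 -> match: F0=1 F1=2; commitIndex=2
Op 4: F1 acks idx 2 -> match: F0=1 F1=2; commitIndex=2
Op 5: F0 acks idx 3 -> match: F0=3 F1=2; commitIndex=3
Op 6: F1 acks idx 2 -> match: F0=3 F1=2; commitIndex=3
Op 7: F0 acks idx 2 -> match: F0=3 F1=2; commitIndex=3
Op 8: append 3 -> log_len=6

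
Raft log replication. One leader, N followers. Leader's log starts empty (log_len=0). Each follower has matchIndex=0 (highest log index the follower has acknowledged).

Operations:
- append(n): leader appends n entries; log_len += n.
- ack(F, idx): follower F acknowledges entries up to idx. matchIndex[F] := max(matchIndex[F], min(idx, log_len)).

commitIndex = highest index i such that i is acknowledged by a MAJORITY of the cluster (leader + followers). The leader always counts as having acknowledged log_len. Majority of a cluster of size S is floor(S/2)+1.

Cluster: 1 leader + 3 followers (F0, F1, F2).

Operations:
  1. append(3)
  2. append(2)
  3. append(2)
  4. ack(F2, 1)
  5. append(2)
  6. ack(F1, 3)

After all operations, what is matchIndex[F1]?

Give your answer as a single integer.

Op 1: append 3 -> log_len=3
Op 2: append 2 -> log_len=5
Op 3: append 2 -> log_len=7
Op 4: F2 acks idx 1 -> match: F0=0 F1=0 F2=1; commitIndex=0
Op 5: append 2 -> log_len=9
Op 6: F1 acks idx 3 -> match: F0=0 F1=3 F2=1; commitIndex=1

Answer: 3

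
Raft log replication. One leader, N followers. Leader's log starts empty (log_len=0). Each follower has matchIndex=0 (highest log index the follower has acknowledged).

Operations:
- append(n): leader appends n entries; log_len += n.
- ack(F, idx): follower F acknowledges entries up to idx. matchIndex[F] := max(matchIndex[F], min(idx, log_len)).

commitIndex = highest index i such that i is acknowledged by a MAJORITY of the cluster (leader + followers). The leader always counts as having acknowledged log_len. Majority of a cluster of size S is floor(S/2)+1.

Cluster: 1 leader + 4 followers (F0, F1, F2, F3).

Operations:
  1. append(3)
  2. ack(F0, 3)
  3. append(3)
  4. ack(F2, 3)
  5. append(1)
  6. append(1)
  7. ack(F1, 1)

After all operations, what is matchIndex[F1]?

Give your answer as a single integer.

Op 1: append 3 -> log_len=3
Op 2: F0 acks idx 3 -> match: F0=3 F1=0 F2=0 F3=0; commitIndex=0
Op 3: append 3 -> log_len=6
Op 4: F2 acks idx 3 -> match: F0=3 F1=0 F2=3 F3=0; commitIndex=3
Op 5: append 1 -> log_len=7
Op 6: append 1 -> log_len=8
Op 7: F1 acks idx 1 -> match: F0=3 F1=1 F2=3 F3=0; commitIndex=3

Answer: 1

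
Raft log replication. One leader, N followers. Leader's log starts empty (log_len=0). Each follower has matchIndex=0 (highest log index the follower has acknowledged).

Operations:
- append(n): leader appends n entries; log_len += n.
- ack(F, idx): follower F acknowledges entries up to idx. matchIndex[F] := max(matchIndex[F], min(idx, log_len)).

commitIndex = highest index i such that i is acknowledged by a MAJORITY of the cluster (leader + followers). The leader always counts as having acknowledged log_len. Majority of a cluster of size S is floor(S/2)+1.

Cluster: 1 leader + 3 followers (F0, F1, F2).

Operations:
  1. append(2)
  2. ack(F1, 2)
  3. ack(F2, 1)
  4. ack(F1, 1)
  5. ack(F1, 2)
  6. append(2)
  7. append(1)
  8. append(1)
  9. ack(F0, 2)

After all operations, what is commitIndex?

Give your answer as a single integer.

Op 1: append 2 -> log_len=2
Op 2: F1 acks idx 2 -> match: F0=0 F1=2 F2=0; commitIndex=0
Op 3: F2 acks idx 1 -> match: F0=0 F1=2 F2=1; commitIndex=1
Op 4: F1 acks idx 1 -> match: F0=0 F1=2 F2=1; commitIndex=1
Op 5: F1 acks idx 2 -> match: F0=0 F1=2 F2=1; commitIndex=1
Op 6: append 2 -> log_len=4
Op 7: append 1 -> log_len=5
Op 8: append 1 -> log_len=6
Op 9: F0 acks idx 2 -> match: F0=2 F1=2 F2=1; commitIndex=2

Answer: 2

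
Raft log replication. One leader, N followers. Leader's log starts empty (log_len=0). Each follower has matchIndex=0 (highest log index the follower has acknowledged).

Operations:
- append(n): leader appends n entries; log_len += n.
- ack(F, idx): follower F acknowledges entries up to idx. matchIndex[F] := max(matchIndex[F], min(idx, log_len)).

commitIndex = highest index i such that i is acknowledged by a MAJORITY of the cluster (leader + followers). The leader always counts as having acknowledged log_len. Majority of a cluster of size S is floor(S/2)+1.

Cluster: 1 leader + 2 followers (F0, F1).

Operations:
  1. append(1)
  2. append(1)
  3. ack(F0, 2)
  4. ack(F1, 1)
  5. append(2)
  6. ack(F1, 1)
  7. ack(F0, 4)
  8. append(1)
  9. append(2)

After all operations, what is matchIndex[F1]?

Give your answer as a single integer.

Op 1: append 1 -> log_len=1
Op 2: append 1 -> log_len=2
Op 3: F0 acks idx 2 -> match: F0=2 F1=0; commitIndex=2
Op 4: F1 acks idx 1 -> match: F0=2 F1=1; commitIndex=2
Op 5: append 2 -> log_len=4
Op 6: F1 acks idx 1 -> match: F0=2 F1=1; commitIndex=2
Op 7: F0 acks idx 4 -> match: F0=4 F1=1; commitIndex=4
Op 8: append 1 -> log_len=5
Op 9: append 2 -> log_len=7

Answer: 1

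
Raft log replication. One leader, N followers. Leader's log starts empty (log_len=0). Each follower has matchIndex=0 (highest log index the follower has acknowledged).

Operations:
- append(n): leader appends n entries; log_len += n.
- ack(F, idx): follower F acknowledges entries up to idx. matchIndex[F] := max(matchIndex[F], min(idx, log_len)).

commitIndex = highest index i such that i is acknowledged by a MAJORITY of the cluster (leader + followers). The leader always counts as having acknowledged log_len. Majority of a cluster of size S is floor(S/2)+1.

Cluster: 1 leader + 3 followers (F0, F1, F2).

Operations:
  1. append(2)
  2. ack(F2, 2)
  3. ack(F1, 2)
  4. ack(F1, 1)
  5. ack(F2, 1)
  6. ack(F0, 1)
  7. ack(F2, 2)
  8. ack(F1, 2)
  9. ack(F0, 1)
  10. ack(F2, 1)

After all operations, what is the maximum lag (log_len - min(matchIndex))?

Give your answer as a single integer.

Answer: 1

Derivation:
Op 1: append 2 -> log_len=2
Op 2: F2 acks idx 2 -> match: F0=0 F1=0 F2=2; commitIndex=0
Op 3: F1 acks idx 2 -> match: F0=0 F1=2 F2=2; commitIndex=2
Op 4: F1 acks idx 1 -> match: F0=0 F1=2 F2=2; commitIndex=2
Op 5: F2 acks idx 1 -> match: F0=0 F1=2 F2=2; commitIndex=2
Op 6: F0 acks idx 1 -> match: F0=1 F1=2 F2=2; commitIndex=2
Op 7: F2 acks idx 2 -> match: F0=1 F1=2 F2=2; commitIndex=2
Op 8: F1 acks idx 2 -> match: F0=1 F1=2 F2=2; commitIndex=2
Op 9: F0 acks idx 1 -> match: F0=1 F1=2 F2=2; commitIndex=2
Op 10: F2 acks idx 1 -> match: F0=1 F1=2 F2=2; commitIndex=2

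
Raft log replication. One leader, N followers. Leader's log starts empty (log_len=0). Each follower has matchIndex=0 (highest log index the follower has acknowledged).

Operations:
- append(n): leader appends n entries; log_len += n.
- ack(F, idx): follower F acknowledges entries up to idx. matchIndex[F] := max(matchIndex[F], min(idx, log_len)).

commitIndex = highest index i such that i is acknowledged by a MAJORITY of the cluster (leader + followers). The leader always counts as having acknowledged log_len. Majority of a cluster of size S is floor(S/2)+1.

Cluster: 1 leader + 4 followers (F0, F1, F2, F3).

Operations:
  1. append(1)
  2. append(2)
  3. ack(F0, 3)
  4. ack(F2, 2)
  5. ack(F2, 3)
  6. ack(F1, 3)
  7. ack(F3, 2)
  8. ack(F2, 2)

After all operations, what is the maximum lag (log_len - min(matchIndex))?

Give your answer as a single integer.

Answer: 1

Derivation:
Op 1: append 1 -> log_len=1
Op 2: append 2 -> log_len=3
Op 3: F0 acks idx 3 -> match: F0=3 F1=0 F2=0 F3=0; commitIndex=0
Op 4: F2 acks idx 2 -> match: F0=3 F1=0 F2=2 F3=0; commitIndex=2
Op 5: F2 acks idx 3 -> match: F0=3 F1=0 F2=3 F3=0; commitIndex=3
Op 6: F1 acks idx 3 -> match: F0=3 F1=3 F2=3 F3=0; commitIndex=3
Op 7: F3 acks idx 2 -> match: F0=3 F1=3 F2=3 F3=2; commitIndex=3
Op 8: F2 acks idx 2 -> match: F0=3 F1=3 F2=3 F3=2; commitIndex=3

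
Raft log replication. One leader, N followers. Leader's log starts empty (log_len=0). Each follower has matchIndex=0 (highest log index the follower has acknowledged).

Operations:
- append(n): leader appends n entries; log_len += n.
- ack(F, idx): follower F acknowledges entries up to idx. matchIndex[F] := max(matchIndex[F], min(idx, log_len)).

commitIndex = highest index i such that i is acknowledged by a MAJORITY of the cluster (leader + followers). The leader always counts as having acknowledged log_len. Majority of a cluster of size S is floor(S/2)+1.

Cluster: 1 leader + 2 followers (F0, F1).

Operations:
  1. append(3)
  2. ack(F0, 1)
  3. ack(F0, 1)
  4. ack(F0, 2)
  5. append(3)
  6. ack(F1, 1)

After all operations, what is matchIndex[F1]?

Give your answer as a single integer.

Op 1: append 3 -> log_len=3
Op 2: F0 acks idx 1 -> match: F0=1 F1=0; commitIndex=1
Op 3: F0 acks idx 1 -> match: F0=1 F1=0; commitIndex=1
Op 4: F0 acks idx 2 -> match: F0=2 F1=0; commitIndex=2
Op 5: append 3 -> log_len=6
Op 6: F1 acks idx 1 -> match: F0=2 F1=1; commitIndex=2

Answer: 1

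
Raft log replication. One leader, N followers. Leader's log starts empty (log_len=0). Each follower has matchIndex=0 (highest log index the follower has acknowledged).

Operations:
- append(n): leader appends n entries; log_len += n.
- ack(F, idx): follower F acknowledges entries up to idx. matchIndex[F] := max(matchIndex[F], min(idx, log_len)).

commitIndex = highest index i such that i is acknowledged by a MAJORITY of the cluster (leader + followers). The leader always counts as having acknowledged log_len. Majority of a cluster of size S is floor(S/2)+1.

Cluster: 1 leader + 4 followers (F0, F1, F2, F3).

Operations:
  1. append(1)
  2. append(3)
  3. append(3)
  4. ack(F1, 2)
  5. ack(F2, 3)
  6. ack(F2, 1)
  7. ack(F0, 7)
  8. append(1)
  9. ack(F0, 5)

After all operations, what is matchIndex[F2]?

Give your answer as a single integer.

Answer: 3

Derivation:
Op 1: append 1 -> log_len=1
Op 2: append 3 -> log_len=4
Op 3: append 3 -> log_len=7
Op 4: F1 acks idx 2 -> match: F0=0 F1=2 F2=0 F3=0; commitIndex=0
Op 5: F2 acks idx 3 -> match: F0=0 F1=2 F2=3 F3=0; commitIndex=2
Op 6: F2 acks idx 1 -> match: F0=0 F1=2 F2=3 F3=0; commitIndex=2
Op 7: F0 acks idx 7 -> match: F0=7 F1=2 F2=3 F3=0; commitIndex=3
Op 8: append 1 -> log_len=8
Op 9: F0 acks idx 5 -> match: F0=7 F1=2 F2=3 F3=0; commitIndex=3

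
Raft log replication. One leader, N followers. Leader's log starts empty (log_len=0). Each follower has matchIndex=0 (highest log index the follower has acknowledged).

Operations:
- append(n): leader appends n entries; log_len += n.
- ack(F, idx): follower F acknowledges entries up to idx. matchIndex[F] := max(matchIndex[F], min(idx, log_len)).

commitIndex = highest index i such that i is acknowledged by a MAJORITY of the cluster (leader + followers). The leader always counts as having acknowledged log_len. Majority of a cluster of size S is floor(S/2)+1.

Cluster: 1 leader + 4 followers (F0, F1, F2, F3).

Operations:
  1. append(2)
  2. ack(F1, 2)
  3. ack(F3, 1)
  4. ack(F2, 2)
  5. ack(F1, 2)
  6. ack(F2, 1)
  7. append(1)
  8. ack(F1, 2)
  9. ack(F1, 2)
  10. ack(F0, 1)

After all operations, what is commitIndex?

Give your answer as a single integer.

Answer: 2

Derivation:
Op 1: append 2 -> log_len=2
Op 2: F1 acks idx 2 -> match: F0=0 F1=2 F2=0 F3=0; commitIndex=0
Op 3: F3 acks idx 1 -> match: F0=0 F1=2 F2=0 F3=1; commitIndex=1
Op 4: F2 acks idx 2 -> match: F0=0 F1=2 F2=2 F3=1; commitIndex=2
Op 5: F1 acks idx 2 -> match: F0=0 F1=2 F2=2 F3=1; commitIndex=2
Op 6: F2 acks idx 1 -> match: F0=0 F1=2 F2=2 F3=1; commitIndex=2
Op 7: append 1 -> log_len=3
Op 8: F1 acks idx 2 -> match: F0=0 F1=2 F2=2 F3=1; commitIndex=2
Op 9: F1 acks idx 2 -> match: F0=0 F1=2 F2=2 F3=1; commitIndex=2
Op 10: F0 acks idx 1 -> match: F0=1 F1=2 F2=2 F3=1; commitIndex=2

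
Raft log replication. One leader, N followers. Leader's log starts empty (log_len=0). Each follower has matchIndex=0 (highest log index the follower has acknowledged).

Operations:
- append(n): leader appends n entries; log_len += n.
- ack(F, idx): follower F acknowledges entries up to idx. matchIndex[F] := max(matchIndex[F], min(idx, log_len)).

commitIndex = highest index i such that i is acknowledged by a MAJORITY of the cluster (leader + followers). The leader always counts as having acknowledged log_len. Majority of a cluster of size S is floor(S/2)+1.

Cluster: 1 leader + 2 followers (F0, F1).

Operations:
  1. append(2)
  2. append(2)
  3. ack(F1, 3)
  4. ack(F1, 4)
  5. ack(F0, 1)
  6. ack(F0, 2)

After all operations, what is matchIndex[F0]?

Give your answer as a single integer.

Answer: 2

Derivation:
Op 1: append 2 -> log_len=2
Op 2: append 2 -> log_len=4
Op 3: F1 acks idx 3 -> match: F0=0 F1=3; commitIndex=3
Op 4: F1 acks idx 4 -> match: F0=0 F1=4; commitIndex=4
Op 5: F0 acks idx 1 -> match: F0=1 F1=4; commitIndex=4
Op 6: F0 acks idx 2 -> match: F0=2 F1=4; commitIndex=4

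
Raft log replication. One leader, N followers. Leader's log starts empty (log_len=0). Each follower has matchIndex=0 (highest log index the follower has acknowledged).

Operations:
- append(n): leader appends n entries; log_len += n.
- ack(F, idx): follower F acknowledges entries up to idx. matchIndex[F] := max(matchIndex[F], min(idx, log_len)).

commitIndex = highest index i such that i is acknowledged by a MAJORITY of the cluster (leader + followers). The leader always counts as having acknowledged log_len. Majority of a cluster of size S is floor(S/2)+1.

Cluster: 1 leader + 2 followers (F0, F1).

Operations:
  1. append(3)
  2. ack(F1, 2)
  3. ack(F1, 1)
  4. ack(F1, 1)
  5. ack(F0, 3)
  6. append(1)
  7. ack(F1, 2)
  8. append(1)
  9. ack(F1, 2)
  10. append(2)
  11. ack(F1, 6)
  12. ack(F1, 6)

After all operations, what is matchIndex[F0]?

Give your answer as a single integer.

Answer: 3

Derivation:
Op 1: append 3 -> log_len=3
Op 2: F1 acks idx 2 -> match: F0=0 F1=2; commitIndex=2
Op 3: F1 acks idx 1 -> match: F0=0 F1=2; commitIndex=2
Op 4: F1 acks idx 1 -> match: F0=0 F1=2; commitIndex=2
Op 5: F0 acks idx 3 -> match: F0=3 F1=2; commitIndex=3
Op 6: append 1 -> log_len=4
Op 7: F1 acks idx 2 -> match: F0=3 F1=2; commitIndex=3
Op 8: append 1 -> log_len=5
Op 9: F1 acks idx 2 -> match: F0=3 F1=2; commitIndex=3
Op 10: append 2 -> log_len=7
Op 11: F1 acks idx 6 -> match: F0=3 F1=6; commitIndex=6
Op 12: F1 acks idx 6 -> match: F0=3 F1=6; commitIndex=6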